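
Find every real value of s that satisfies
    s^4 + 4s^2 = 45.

s = -2.2361 or s = 2.2361

Let u = s^2. The equation becomes u^2 + 4u - 45 = 0.
Factor: (u + 9)(u - 5) = 0, so u = -9 or u = 5.
s^2 = -9 < 0 has no real solution.
s^2 = 5 gives s = +/-sqrt(5) ~= +/-2.2361.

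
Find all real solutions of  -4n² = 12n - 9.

Rearrange to standard form: -4n² - 12n + 9 = 0.
Discriminant: (-12)² − 4·(-4)·9 = 288.
Quadratic formula: n = (12 ± √288) / (-8).
So n = -3·√(2)/2 - 3/2 ≈ -3.6213 or n = -3/2 + 3·√(2)/2 ≈ 0.6213.

n = -3.6213 or n = 0.6213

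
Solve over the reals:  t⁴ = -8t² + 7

t = -0.8921 or t = 0.8921

Let u = t². The equation becomes u² + 8u - 7 = 0.
By the quadratic formula, u = -4 + √(23) or u = -√(23) - 4.
t² = -4 + √(23) gives t = ±√(-4 + √(23)) ≈ ±0.8921.
t² = -√(23) - 4 < 0 has no real solution.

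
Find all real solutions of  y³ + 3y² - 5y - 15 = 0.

y = -3 or y = -2.2361 or y = 2.2361

Possible rational roots are divisors of -15. Testing y = -3 gives 0, so (y + 3) is a factor.
Divide: y³ + 3y² - 5y - 15 = (y + 3)(y² - 5).
Apply the quadratic formula to y² - 5 = 0: y = (0 ± √20)/2, i.e. y ≈ 2.2361 or y ≈ -2.2361.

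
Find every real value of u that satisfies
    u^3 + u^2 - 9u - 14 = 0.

u = -2.1926 or u = -2 or u = 3.1926

Possible rational roots are divisors of -14. Testing u = -2 gives 0, so (u + 2) is a factor.
Divide: u^3 + u^2 - 9u - 14 = (u + 2)(u^2 - u - 7).
Apply the quadratic formula to u^2 - u - 7 = 0: u = (1 +/- sqrt(29))/2, i.e. u ~= 3.1926 or u ~= -2.1926.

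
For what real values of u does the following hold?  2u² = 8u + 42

Bring every term to one side: 2u² - 8u - 42 = 0.
Factor: 2(u - 7)(u + 3) = 0.
So u = 7 or u = -3.

u = -3 or u = 7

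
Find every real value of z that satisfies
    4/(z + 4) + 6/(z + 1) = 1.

Multiply both sides by (z + 4)(z + 1):
4(z + 1) + 6(z + 4) = (z + 4)(z + 1).
Expand and collect terms: z^2 - 5z - 24 = 0.
Factor or apply the quadratic formula: z = 8 or z = -3.
Neither value makes a denominator zero (z != -4, z != -1), so both are valid.

z = -3 or z = 8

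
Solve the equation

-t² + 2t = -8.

Bring every term to one side: -t² + 2t + 8 = 0.
Factor: -1(t - 4)(t + 2) = 0.
So t = 4 or t = -2.

t = -2 or t = 4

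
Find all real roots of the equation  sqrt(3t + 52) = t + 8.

Square both sides: 3t + 52 = (t + 8)^2.
Expand and rearrange: t^2 + 13t + 12 = 0.
Solving gives t = -1 or t = -12.
Check each candidate in the original equation:
  t = -1: sqrt(49) = 7, while t + 8 = 7 — valid.
  t = -12: sqrt(16) = 4, while t + 8 = -4 — extraneous.

t = -1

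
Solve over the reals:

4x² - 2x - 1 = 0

x = -0.309 or x = 0.809

Discriminant: (-2)² − 4·4·(-1) = 20.
Quadratic formula: x = (2 ± √20) / 8.
So x = 1/4 + √(5)/4 ≈ 0.809 or x = 1/4 - √(5)/4 ≈ -0.309.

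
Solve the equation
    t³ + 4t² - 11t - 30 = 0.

t = -5 or t = -2 or t = 3

Possible rational roots are divisors of -30. Testing t = 3 gives 0, so (t - 3) is a factor.
Divide: t³ + 4t² - 11t - 30 = (t - 3)(t² + 7t + 10).
Factor the quadratic: t = -2 or t = -5.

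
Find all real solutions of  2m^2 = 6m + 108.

Bring every term to one side: 2m^2 - 6m - 108 = 0.
Factor: 2(m - 9)(m + 6) = 0.
So m = 9 or m = -6.

m = -6 or m = 9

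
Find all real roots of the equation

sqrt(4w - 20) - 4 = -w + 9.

w = 9

Isolate the radical: sqrt(4w - 20) = -w + 13.
Square both sides: 4w - 20 = (-w + 13)^2.
Expand and rearrange: w^2 - 30w + 189 = 0.
Solving gives w = 21 or w = 9.
Check each candidate in the original equation:
  w = 21: sqrt(64) = 8, while -w + 13 = -8 — extraneous.
  w = 9: sqrt(16) = 4, while -w + 13 = 4 — valid.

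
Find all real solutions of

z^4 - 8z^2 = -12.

z = -2.4495 or z = -1.4142 or z = 1.4142 or z = 2.4495

Let u = z^2. The equation becomes u^2 - 8u + 12 = 0.
Factor: (u - 2)(u - 6) = 0, so u = 2 or u = 6.
z^2 = 2 gives z = +/-sqrt(2) ~= +/-1.4142.
z^2 = 6 gives z = +/-sqrt(6) ~= +/-2.4495.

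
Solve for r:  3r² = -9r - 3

Rearrange to standard form: 3r² + 9r + 3 = 0.
Discriminant: (9)² − 4·3·3 = 45.
Quadratic formula: r = (-9 ± √45) / 6.
So r = -3/2 + √(5)/2 ≈ -0.382 or r = -3/2 - √(5)/2 ≈ -2.618.

r = -2.618 or r = -0.382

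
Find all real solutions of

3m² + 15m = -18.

m = -3 or m = -2

Bring every term to one side: 3m² + 15m + 18 = 0.
Factor: 3(m + 2)(m + 3) = 0.
So m = -2 or m = -3.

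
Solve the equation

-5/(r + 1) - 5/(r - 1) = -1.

Multiply both sides by (r + 1)(r - 1):
-5(r - 1) - 5(r + 1) = -(r + 1)(r - 1).
Expand and collect terms: -r² + 10r + 1 = 0.
By the quadratic formula, r = (-10 ± √104) / -2, so r ≈ -0.099 or r ≈ 10.099.
Neither value makes a denominator zero (r ≠ -1, r ≠ 1), so both are valid.

r = -0.099 or r = 10.099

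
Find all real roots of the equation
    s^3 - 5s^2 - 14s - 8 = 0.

Possible rational roots are divisors of -8. Testing s = -1 gives 0, so (s + 1) is a factor.
Divide: s^3 - 5s^2 - 14s - 8 = (s + 1)(s^2 - 6s - 8).
Apply the quadratic formula to s^2 - 6s - 8 = 0: s = (6 +/- sqrt(68))/2, i.e. s ~= 7.1231 or s ~= -1.1231.

s = -1.1231 or s = -1 or s = 7.1231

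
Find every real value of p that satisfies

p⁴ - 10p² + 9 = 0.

Let u = p². The equation becomes u² - 10u + 9 = 0.
Factor: (u - 9)(u - 1) = 0, so u = 9 or u = 1.
p² = 9 gives p = ±3.
p² = 1 gives p = ±1.

p = -3 or p = -1 or p = 1 or p = 3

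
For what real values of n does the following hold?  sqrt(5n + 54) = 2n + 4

Square both sides: 5n + 54 = (2n + 4)^2.
Expand and rearrange: 4n^2 + 11n - 38 = 0.
Solving gives n = 2 or n = -4.75.
Check each candidate in the original equation:
  n = 2: sqrt(64) = 8, while 2n + 4 = 8 — valid.
  n = -4.75: sqrt(30.25) = 5.5, while 2n + 4 = -5.5 — extraneous.

n = 2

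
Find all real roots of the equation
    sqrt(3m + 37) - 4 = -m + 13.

m = 9

Isolate the radical: sqrt(3m + 37) = -m + 17.
Square both sides: 3m + 37 = (-m + 17)^2.
Expand and rearrange: m^2 - 37m + 252 = 0.
Solving gives m = 28 or m = 9.
Check each candidate in the original equation:
  m = 28: sqrt(121) = 11, while -m + 17 = -11 — extraneous.
  m = 9: sqrt(64) = 8, while -m + 17 = 8 — valid.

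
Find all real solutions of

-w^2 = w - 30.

w = -6 or w = 5

Bring every term to one side: -w^2 - w + 30 = 0.
Factor: -1(w + 6)(w - 5) = 0.
So w = -6 or w = 5.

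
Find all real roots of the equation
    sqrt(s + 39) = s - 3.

Square both sides: s + 39 = (s - 3)^2.
Expand and rearrange: s^2 - 7s - 30 = 0.
Solving gives s = 10 or s = -3.
Check each candidate in the original equation:
  s = 10: sqrt(49) = 7, while s - 3 = 7 — valid.
  s = -3: sqrt(36) = 6, while s - 3 = -6 — extraneous.

s = 10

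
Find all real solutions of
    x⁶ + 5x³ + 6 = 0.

Let u = x³. The equation becomes u² + 5u + 6 = 0.
Factor: (u + 3)(u + 2) = 0, so u = -3 or u = -2.
x³ = -3 gives x = -∛(3) ≈ -1.4422.
x³ = -2 gives x = -∛(2) ≈ -1.2599.

x = -1.4422 or x = -1.2599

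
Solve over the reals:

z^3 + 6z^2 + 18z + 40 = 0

z = -4

Possible rational roots are divisors of 40. Testing z = -4 gives 0, so (z + 4) is a factor.
Divide: z^3 + 6z^2 + 18z + 40 = (z + 4)(z^2 + 2z + 10).
The quadratic z^2 + 2z + 10 has discriminant -36 < 0, so no further real roots.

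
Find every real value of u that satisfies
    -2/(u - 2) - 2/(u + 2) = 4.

Multiply both sides by (u - 2)(u + 2):
-2(u + 2) - 2(u - 2) = 4(u - 2)(u + 2).
Expand and collect terms: 4u² + 4u - 16 = 0.
By the quadratic formula, u = (-4 ± √272) / 8, so u ≈ 1.5616 or u ≈ -2.5616.
Neither value makes a denominator zero (u ≠ 2, u ≠ -2), so both are valid.

u = -2.5616 or u = 1.5616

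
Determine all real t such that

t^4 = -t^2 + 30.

Let u = t^2. The equation becomes u^2 + u - 30 = 0.
Factor: (u + 6)(u - 5) = 0, so u = -6 or u = 5.
t^2 = -6 < 0 has no real solution.
t^2 = 5 gives t = +/-sqrt(5) ~= +/-2.2361.

t = -2.2361 or t = 2.2361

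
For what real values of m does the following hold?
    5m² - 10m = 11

m = -0.7889 or m = 2.7889

Rearrange to standard form: 5m² - 10m - 11 = 0.
Discriminant: (-10)² − 4·5·(-11) = 320.
Quadratic formula: m = (10 ± √320) / 10.
So m = 1 + 4·√(5)/5 ≈ 2.7889 or m = 1 - 4·√(5)/5 ≈ -0.7889.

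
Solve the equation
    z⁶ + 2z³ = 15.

Let u = z³. The equation becomes u² + 2u - 15 = 0.
Factor: (u - 3)(u + 5) = 0, so u = 3 or u = -5.
z³ = 3 gives z = ∛(3) ≈ 1.4422.
z³ = -5 gives z = -∛(5) ≈ -1.71.

z = -1.71 or z = 1.4422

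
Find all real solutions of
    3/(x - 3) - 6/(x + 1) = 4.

Multiply both sides by (x - 3)(x + 1):
3(x + 1) - 6(x - 3) = 4(x - 3)(x + 1).
Expand and collect terms: 4x^2 - 5x - 33 = 0.
By the quadratic formula, x = (5 +/- sqrt(553)) / 8, so x ~= 3.5645 or x ~= -2.3145.
Neither value makes a denominator zero (x != 3, x != -1), so both are valid.

x = -2.3145 or x = 3.5645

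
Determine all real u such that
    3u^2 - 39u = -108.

u = 4 or u = 9

Bring every term to one side: 3u^2 - 39u + 108 = 0.
Factor: 3(u - 4)(u - 9) = 0.
So u = 4 or u = 9.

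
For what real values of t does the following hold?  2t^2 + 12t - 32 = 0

Factor: 2(t + 8)(t - 2) = 0.
So t = -8 or t = 2.

t = -8 or t = 2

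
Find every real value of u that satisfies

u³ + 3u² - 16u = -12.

Rearrange: u³ + 3u² - 16u + 12 = 0.
Possible rational roots are divisors of 12. Testing u = 2 gives 0, so (u - 2) is a factor.
Divide: u³ + 3u² - 16u + 12 = (u - 2)(u² + 5u - 6).
Factor the quadratic: u = 1 or u = -6.

u = -6 or u = 1 or u = 2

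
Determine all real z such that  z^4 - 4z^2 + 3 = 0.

Let u = z^2. The equation becomes u^2 - 4u + 3 = 0.
Factor: (u - 3)(u - 1) = 0, so u = 3 or u = 1.
z^2 = 3 gives z = +/-sqrt(3) ~= +/-1.7321.
z^2 = 1 gives z = +/-1.

z = -1.7321 or z = -1 or z = 1 or z = 1.7321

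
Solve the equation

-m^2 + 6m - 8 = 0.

m = 2 or m = 4

Factor: -1(m - 4)(m - 2) = 0.
So m = 4 or m = 2.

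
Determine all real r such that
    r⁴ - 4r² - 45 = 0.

r = -3 or r = 3

Let u = r². The equation becomes u² - 4u - 45 = 0.
Factor: (u + 5)(u - 9) = 0, so u = -5 or u = 9.
r² = -5 < 0 has no real solution.
r² = 9 gives r = ±3.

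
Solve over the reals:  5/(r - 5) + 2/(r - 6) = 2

Multiply both sides by (r - 5)(r - 6):
5(r - 6) + 2(r - 5) = 2(r - 5)(r - 6).
Expand and collect terms: 2r² - 29r + 100 = 0.
By the quadratic formula, r = (29 ± √41) / 4, so r ≈ 8.8508 or r ≈ 5.6492.
Neither value makes a denominator zero (r ≠ 5, r ≠ 6), so both are valid.

r = 5.6492 or r = 8.8508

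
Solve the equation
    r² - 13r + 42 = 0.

Factor: (r - 6)(r - 7) = 0.
So r = 6 or r = 7.

r = 6 or r = 7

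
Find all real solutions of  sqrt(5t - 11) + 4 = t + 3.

Isolate the radical: sqrt(5t - 11) = t - 1.
Square both sides: 5t - 11 = (t - 1)^2.
Expand and rearrange: t^2 - 7t + 12 = 0.
Solving gives t = 4 or t = 3.
Check each candidate in the original equation:
  t = 4: sqrt(9) = 3, while t - 1 = 3 — valid.
  t = 3: sqrt(4) = 2, while t - 1 = 2 — valid.

t = 3 or t = 4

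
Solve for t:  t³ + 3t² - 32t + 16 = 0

t = -7.5311 or t = 0.5311 or t = 4

Possible rational roots are divisors of 16. Testing t = 4 gives 0, so (t - 4) is a factor.
Divide: t³ + 3t² - 32t + 16 = (t - 4)(t² + 7t - 4).
Apply the quadratic formula to t² + 7t - 4 = 0: t = (-7 ± √65)/2, i.e. t ≈ 0.5311 or t ≈ -7.5311.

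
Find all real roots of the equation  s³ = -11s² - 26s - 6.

Rearrange: s³ + 11s² + 26s + 6 = 0.
Possible rational roots are divisors of 6. Testing s = -3 gives 0, so (s + 3) is a factor.
Divide: s³ + 11s² + 26s + 6 = (s + 3)(s² + 8s + 2).
Apply the quadratic formula to s² + 8s + 2 = 0: s = (-8 ± √56)/2, i.e. s ≈ -0.2583 or s ≈ -7.7417.

s = -7.7417 or s = -3 or s = -0.2583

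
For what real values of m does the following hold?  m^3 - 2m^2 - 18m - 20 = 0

Possible rational roots are divisors of -20. Testing m = -2 gives 0, so (m + 2) is a factor.
Divide: m^3 - 2m^2 - 18m - 20 = (m + 2)(m^2 - 4m - 10).
Apply the quadratic formula to m^2 - 4m - 10 = 0: m = (4 +/- sqrt(56))/2, i.e. m ~= 5.7417 or m ~= -1.7417.

m = -2 or m = -1.7417 or m = 5.7417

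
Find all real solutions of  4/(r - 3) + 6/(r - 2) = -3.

r = -1 or r = 2.6667

Multiply both sides by (r - 3)(r - 2):
4(r - 2) + 6(r - 3) = -3(r - 3)(r - 2).
Expand and collect terms: -3r² + 5r + 8 = 0.
Factor or apply the quadratic formula: r = -1 or r = 2.6667.
Neither value makes a denominator zero (r ≠ 3, r ≠ 2), so both are valid.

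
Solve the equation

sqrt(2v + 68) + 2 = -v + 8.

v = -2

Isolate the radical: sqrt(2v + 68) = -v + 6.
Square both sides: 2v + 68 = (-v + 6)^2.
Expand and rearrange: v^2 - 14v - 32 = 0.
Solving gives v = 16 or v = -2.
Check each candidate in the original equation:
  v = 16: sqrt(100) = 10, while -v + 6 = -10 — extraneous.
  v = -2: sqrt(64) = 8, while -v + 6 = 8 — valid.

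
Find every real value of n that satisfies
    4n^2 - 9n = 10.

n = -0.8155 or n = 3.0655

Rearrange to standard form: 4n^2 - 9n - 10 = 0.
Discriminant: (-9)^2 - 4*4*(-10) = 241.
Quadratic formula: n = (9 +/- sqrt(241)) / 8.
So n = 9/8 + sqrt(241)/8 ~= 3.0655 or n = 9/8 - sqrt(241)/8 ~= -0.8155.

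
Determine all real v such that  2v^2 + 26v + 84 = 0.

v = -7 or v = -6

Factor: 2(v + 7)(v + 6) = 0.
So v = -7 or v = -6.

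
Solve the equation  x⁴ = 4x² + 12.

Let u = x². The equation becomes u² - 4u - 12 = 0.
Factor: (u - 6)(u + 2) = 0, so u = 6 or u = -2.
x² = 6 gives x = ±√(6) ≈ ±2.4495.
x² = -2 < 0 has no real solution.

x = -2.4495 or x = 2.4495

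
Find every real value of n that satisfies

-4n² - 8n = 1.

Rearrange to standard form: -4n² - 8n - 1 = 0.
Discriminant: (-8)² − 4·(-4)·(-1) = 48.
Quadratic formula: n = (8 ± √48) / (-8).
So n = -1 - √(3)/2 ≈ -1.866 or n = -1 + √(3)/2 ≈ -0.134.

n = -1.866 or n = -0.134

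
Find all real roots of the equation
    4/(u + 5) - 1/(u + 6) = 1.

Multiply both sides by (u + 5)(u + 6):
4(u + 6) - (u + 5) = (u + 5)(u + 6).
Expand and collect terms: u^2 + 8u + 11 = 0.
By the quadratic formula, u = (-8 +/- sqrt(20)) / 2, so u ~= -1.7639 or u ~= -6.2361.
Neither value makes a denominator zero (u != -5, u != -6), so both are valid.

u = -6.2361 or u = -1.7639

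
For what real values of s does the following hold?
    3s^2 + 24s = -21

s = -7 or s = -1

Bring every term to one side: 3s^2 + 24s + 21 = 0.
Factor: 3(s + 7)(s + 1) = 0.
So s = -7 or s = -1.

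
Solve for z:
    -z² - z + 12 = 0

z = -4 or z = 3

Factor: -1(z - 3)(z + 4) = 0.
So z = 3 or z = -4.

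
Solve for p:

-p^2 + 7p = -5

p = -0.6533 or p = 7.6533

Rearrange to standard form: -p^2 + 7p + 5 = 0.
Discriminant: (7)^2 - 4*(-1)*5 = 69.
Quadratic formula: p = (-7 +/- sqrt(69)) / (-2).
So p = 7/2 - sqrt(69)/2 ~= -0.6533 or p = 7/2 + sqrt(69)/2 ~= 7.6533.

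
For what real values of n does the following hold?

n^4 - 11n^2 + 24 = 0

n = -2.8284 or n = -1.7321 or n = 1.7321 or n = 2.8284

Let u = n^2. The equation becomes u^2 - 11u + 24 = 0.
Factor: (u - 8)(u - 3) = 0, so u = 8 or u = 3.
n^2 = 8 gives n = +/-2*sqrt(2) ~= +/-2.8284.
n^2 = 3 gives n = +/-sqrt(3) ~= +/-1.7321.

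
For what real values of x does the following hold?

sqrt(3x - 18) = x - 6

Square both sides: 3x - 18 = (x - 6)^2.
Expand and rearrange: x^2 - 15x + 54 = 0.
Solving gives x = 9 or x = 6.
Check each candidate in the original equation:
  x = 9: sqrt(9) = 3, while x - 6 = 3 — valid.
  x = 6: sqrt(0) = 0, while x - 6 = 0 — valid.

x = 6 or x = 9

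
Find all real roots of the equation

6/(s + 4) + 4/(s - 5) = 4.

Multiply both sides by (s + 4)(s - 5):
6(s - 5) + 4(s + 4) = 4(s + 4)(s - 5).
Expand and collect terms: 4s² - 14s - 66 = 0.
By the quadratic formula, s = (14 ± √1252) / 8, so s ≈ 6.173 or s ≈ -2.673.
Neither value makes a denominator zero (s ≠ -4, s ≠ 5), so both are valid.

s = -2.673 or s = 6.173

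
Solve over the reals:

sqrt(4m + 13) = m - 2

Square both sides: 4m + 13 = (m - 2)^2.
Expand and rearrange: m^2 - 8m - 9 = 0.
Solving gives m = 9 or m = -1.
Check each candidate in the original equation:
  m = 9: sqrt(49) = 7, while m - 2 = 7 — valid.
  m = -1: sqrt(9) = 3, while m - 2 = -3 — extraneous.

m = 9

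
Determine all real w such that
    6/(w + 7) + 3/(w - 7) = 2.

Multiply both sides by (w + 7)(w - 7):
6(w - 7) + 3(w + 7) = 2(w + 7)(w - 7).
Expand and collect terms: 2w^2 - 9w - 77 = 0.
By the quadratic formula, w = (9 +/- sqrt(697)) / 4, so w ~= 8.8502 or w ~= -4.3502.
Neither value makes a denominator zero (w != -7, w != 7), so both are valid.

w = -4.3502 or w = 8.8502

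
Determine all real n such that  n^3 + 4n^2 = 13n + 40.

n = -5 or n = -2.3723 or n = 3.3723

Rearrange: n^3 + 4n^2 - 13n - 40 = 0.
Possible rational roots are divisors of -40. Testing n = -5 gives 0, so (n + 5) is a factor.
Divide: n^3 + 4n^2 - 13n - 40 = (n + 5)(n^2 - n - 8).
Apply the quadratic formula to n^2 - n - 8 = 0: n = (1 +/- sqrt(33))/2, i.e. n ~= 3.3723 or n ~= -2.3723.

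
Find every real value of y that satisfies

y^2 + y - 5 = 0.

Discriminant: (1)^2 - 4*1*(-5) = 21.
Quadratic formula: y = (-1 +/- sqrt(21)) / 2.
So y = -1/2 + sqrt(21)/2 ~= 1.7913 or y = -sqrt(21)/2 - 1/2 ~= -2.7913.

y = -2.7913 or y = 1.7913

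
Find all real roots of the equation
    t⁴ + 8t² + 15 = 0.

Let u = t². The equation becomes u² + 8u + 15 = 0.
Factor: (u + 3)(u + 5) = 0, so u = -3 or u = -5.
t² = -3 < 0 has no real solution.
t² = -5 < 0 has no real solution.

No real solutions.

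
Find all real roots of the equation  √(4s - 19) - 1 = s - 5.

s = 5 or s = 7

Isolate the radical: √(4s - 19) = s - 4.
Square both sides: 4s - 19 = (s - 4)².
Expand and rearrange: s² - 12s + 35 = 0.
Solving gives s = 7 or s = 5.
Check each candidate in the original equation:
  s = 7: √(9) = 3, while s - 4 = 3 — valid.
  s = 5: √(1) = 1, while s - 4 = 1 — valid.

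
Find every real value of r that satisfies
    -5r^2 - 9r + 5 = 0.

r = -2.2454 or r = 0.4454

Discriminant: (-9)^2 - 4*(-5)*5 = 181.
Quadratic formula: r = (9 +/- sqrt(181)) / (-10).
So r = -sqrt(181)/10 - 9/10 ~= -2.2454 or r = -9/10 + sqrt(181)/10 ~= 0.4454.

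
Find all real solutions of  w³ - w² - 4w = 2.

w = -1 or w = -0.7321 or w = 2.7321

Rearrange: w³ - w² - 4w - 2 = 0.
Possible rational roots are divisors of -2. Testing w = -1 gives 0, so (w + 1) is a factor.
Divide: w³ - w² - 4w - 2 = (w + 1)(w² - 2w - 2).
Apply the quadratic formula to w² - 2w - 2 = 0: w = (2 ± √12)/2, i.e. w ≈ 2.7321 or w ≈ -0.7321.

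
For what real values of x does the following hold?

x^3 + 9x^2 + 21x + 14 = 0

x = -5.7913 or x = -2 or x = -1.2087

Possible rational roots are divisors of 14. Testing x = -2 gives 0, so (x + 2) is a factor.
Divide: x^3 + 9x^2 + 21x + 14 = (x + 2)(x^2 + 7x + 7).
Apply the quadratic formula to x^2 + 7x + 7 = 0: x = (-7 +/- sqrt(21))/2, i.e. x ~= -1.2087 or x ~= -5.7913.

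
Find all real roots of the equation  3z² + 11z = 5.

z = -4.0756 or z = 0.4089

Rearrange to standard form: 3z² + 11z - 5 = 0.
Discriminant: (11)² − 4·3·(-5) = 181.
Quadratic formula: z = (-11 ± √181) / 6.
So z = -11/6 + √(181)/6 ≈ 0.4089 or z = -√(181)/6 - 11/6 ≈ -4.0756.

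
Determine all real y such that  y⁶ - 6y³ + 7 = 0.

y = 1.1661 or y = 1.6404

Let u = y³. The equation becomes u² - 6u + 7 = 0.
By the quadratic formula, u = √(2) + 3 or u = 3 - √(2).
y³ = √(2) + 3 gives y = ∛(√(2) + 3) ≈ 1.6404.
y³ = 3 - √(2) gives y = ∛(3 - √(2)) ≈ 1.1661.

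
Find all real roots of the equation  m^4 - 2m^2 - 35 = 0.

Let u = m^2. The equation becomes u^2 - 2u - 35 = 0.
Factor: (u + 5)(u - 7) = 0, so u = -5 or u = 7.
m^2 = -5 < 0 has no real solution.
m^2 = 7 gives m = +/-sqrt(7) ~= +/-2.6458.

m = -2.6458 or m = 2.6458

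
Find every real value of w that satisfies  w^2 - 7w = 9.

w = -1.1098 or w = 8.1098

Rearrange to standard form: w^2 - 7w - 9 = 0.
Discriminant: (-7)^2 - 4*1*(-9) = 85.
Quadratic formula: w = (7 +/- sqrt(85)) / 2.
So w = 7/2 + sqrt(85)/2 ~= 8.1098 or w = 7/2 - sqrt(85)/2 ~= -1.1098.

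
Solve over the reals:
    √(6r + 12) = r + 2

Square both sides: 6r + 12 = (r + 2)².
Expand and rearrange: r² - 2r - 8 = 0.
Solving gives r = 4 or r = -2.
Check each candidate in the original equation:
  r = 4: √(36) = 6, while r + 2 = 6 — valid.
  r = -2: √(0) = 0, while r + 2 = 0 — valid.

r = -2 or r = 4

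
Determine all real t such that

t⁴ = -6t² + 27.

t = -1.7321 or t = 1.7321

Let u = t². The equation becomes u² + 6u - 27 = 0.
Factor: (u - 3)(u + 9) = 0, so u = 3 or u = -9.
t² = 3 gives t = ±√(3) ≈ ±1.7321.
t² = -9 < 0 has no real solution.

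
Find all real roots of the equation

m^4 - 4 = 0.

Let u = m^2. The equation becomes u^2 - 4 = 0.
Factor: (u - 2)(u + 2) = 0, so u = 2 or u = -2.
m^2 = 2 gives m = +/-sqrt(2) ~= +/-1.4142.
m^2 = -2 < 0 has no real solution.

m = -1.4142 or m = 1.4142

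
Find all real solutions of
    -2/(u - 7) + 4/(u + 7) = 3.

u = -5.5921 or u = 6.2588

Multiply both sides by (u - 7)(u + 7):
-2(u + 7) + 4(u - 7) = 3(u - 7)(u + 7).
Expand and collect terms: 3u^2 - 2u - 105 = 0.
By the quadratic formula, u = (2 +/- sqrt(1264)) / 6, so u ~= 6.2588 or u ~= -5.5921.
Neither value makes a denominator zero (u != 7, u != -7), so both are valid.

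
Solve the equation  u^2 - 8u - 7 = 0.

u = -0.7958 or u = 8.7958

Discriminant: (-8)^2 - 4*1*(-7) = 92.
Quadratic formula: u = (8 +/- sqrt(92)) / 2.
So u = 4 + sqrt(23) ~= 8.7958 or u = 4 - sqrt(23) ~= -0.7958.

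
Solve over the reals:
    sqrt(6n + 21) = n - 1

Square both sides: 6n + 21 = (n - 1)^2.
Expand and rearrange: n^2 - 8n - 20 = 0.
Solving gives n = 10 or n = -2.
Check each candidate in the original equation:
  n = 10: sqrt(81) = 9, while n - 1 = 9 — valid.
  n = -2: sqrt(9) = 3, while n - 1 = -3 — extraneous.

n = 10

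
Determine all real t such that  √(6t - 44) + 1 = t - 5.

Isolate the radical: √(6t - 44) = t - 6.
Square both sides: 6t - 44 = (t - 6)².
Expand and rearrange: t² - 18t + 80 = 0.
Solving gives t = 10 or t = 8.
Check each candidate in the original equation:
  t = 10: √(16) = 4, while t - 6 = 4 — valid.
  t = 8: √(4) = 2, while t - 6 = 2 — valid.

t = 8 or t = 10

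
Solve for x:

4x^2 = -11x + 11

Rearrange to standard form: 4x^2 + 11x - 11 = 0.
Discriminant: (11)^2 - 4*4*(-11) = 297.
Quadratic formula: x = (-11 +/- sqrt(297)) / 8.
So x = -11/8 + 3*sqrt(33)/8 ~= 0.7792 or x = -3*sqrt(33)/8 - 11/8 ~= -3.5292.

x = -3.5292 or x = 0.7792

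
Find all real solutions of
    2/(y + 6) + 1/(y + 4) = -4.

Multiply both sides by (y + 6)(y + 4):
2(y + 4) + (y + 6) = -4(y + 6)(y + 4).
Expand and collect terms: -4y² - 43y - 110 = 0.
By the quadratic formula, y = (43 ± √89) / -8, so y ≈ -6.5542 or y ≈ -4.1958.
Neither value makes a denominator zero (y ≠ -6, y ≠ -4), so both are valid.

y = -6.5542 or y = -4.1958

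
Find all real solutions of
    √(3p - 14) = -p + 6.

p = 5

Square both sides: 3p - 14 = (-p + 6)².
Expand and rearrange: p² - 15p + 50 = 0.
Solving gives p = 10 or p = 5.
Check each candidate in the original equation:
  p = 10: √(16) = 4, while -p + 6 = -4 — extraneous.
  p = 5: √(1) = 1, while -p + 6 = 1 — valid.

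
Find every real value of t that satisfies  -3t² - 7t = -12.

t = -3.4821 or t = 1.1487

Rearrange to standard form: -3t² - 7t + 12 = 0.
Discriminant: (-7)² − 4·(-3)·12 = 193.
Quadratic formula: t = (7 ± √193) / (-6).
So t = -√(193)/6 - 7/6 ≈ -3.4821 or t = -7/6 + √(193)/6 ≈ 1.1487.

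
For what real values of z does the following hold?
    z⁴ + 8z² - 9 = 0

Let u = z². The equation becomes u² + 8u - 9 = 0.
Factor: (u - 1)(u + 9) = 0, so u = 1 or u = -9.
z² = 1 gives z = ±1.
z² = -9 < 0 has no real solution.

z = -1 or z = 1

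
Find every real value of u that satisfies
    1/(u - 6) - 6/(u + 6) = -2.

u = -2.8197 or u = 5.3197

Multiply both sides by (u - 6)(u + 6):
(u + 6) - 6(u - 6) = -2(u - 6)(u + 6).
Expand and collect terms: -2u² + 5u + 30 = 0.
By the quadratic formula, u = (-5 ± √265) / -4, so u ≈ -2.8197 or u ≈ 5.3197.
Neither value makes a denominator zero (u ≠ 6, u ≠ -6), so both are valid.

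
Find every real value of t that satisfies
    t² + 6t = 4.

t = -6.6056 or t = 0.6056

Rearrange to standard form: t² + 6t - 4 = 0.
Discriminant: (6)² − 4·1·(-4) = 52.
Quadratic formula: t = (-6 ± √52) / 2.
So t = -3 + √(13) ≈ 0.6056 or t = -√(13) - 3 ≈ -6.6056.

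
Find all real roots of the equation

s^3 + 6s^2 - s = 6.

s = -6 or s = -1 or s = 1

Rearrange: s^3 + 6s^2 - s - 6 = 0.
Possible rational roots are divisors of -6. Testing s = 1 gives 0, so (s - 1) is a factor.
Divide: s^3 + 6s^2 - s - 6 = (s - 1)(s^2 + 7s + 6).
Factor the quadratic: s = -1 or s = -6.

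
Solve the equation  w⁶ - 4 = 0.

w = -1.2599 or w = 1.2599

Let u = w³. The equation becomes u² - 4 = 0.
Factor: (u - 2)(u + 2) = 0, so u = 2 or u = -2.
w³ = 2 gives w = ∛(2) ≈ 1.2599.
w³ = -2 gives w = -∛(2) ≈ -1.2599.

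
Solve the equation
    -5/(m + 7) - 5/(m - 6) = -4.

m = -5.8691 or m = 7.3691

Multiply both sides by (m + 7)(m - 6):
-5(m - 6) - 5(m + 7) = -4(m + 7)(m - 6).
Expand and collect terms: -4m² + 6m + 173 = 0.
By the quadratic formula, m = (-6 ± √2804) / -8, so m ≈ -5.8691 or m ≈ 7.3691.
Neither value makes a denominator zero (m ≠ -7, m ≠ 6), so both are valid.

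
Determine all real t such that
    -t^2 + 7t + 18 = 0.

t = -2 or t = 9

Factor: -1(t - 9)(t + 2) = 0.
So t = 9 or t = -2.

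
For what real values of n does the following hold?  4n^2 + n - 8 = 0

n = -1.5447 or n = 1.2947

Discriminant: (1)^2 - 4*4*(-8) = 129.
Quadratic formula: n = (-1 +/- sqrt(129)) / 8.
So n = -1/8 + sqrt(129)/8 ~= 1.2947 or n = -sqrt(129)/8 - 1/8 ~= -1.5447.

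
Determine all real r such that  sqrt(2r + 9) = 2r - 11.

r = 8

Square both sides: 2r + 9 = (2r - 11)^2.
Expand and rearrange: 4r^2 - 46r + 112 = 0.
Solving gives r = 8 or r = 3.5.
Check each candidate in the original equation:
  r = 8: sqrt(25) = 5, while 2r - 11 = 5 — valid.
  r = 3.5: sqrt(16) = 4, while 2r - 11 = -4 — extraneous.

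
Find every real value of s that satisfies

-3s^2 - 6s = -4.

s = -2.5275 or s = 0.5275

Rearrange to standard form: -3s^2 - 6s + 4 = 0.
Discriminant: (-6)^2 - 4*(-3)*4 = 84.
Quadratic formula: s = (6 +/- sqrt(84)) / (-6).
So s = -sqrt(21)/3 - 1 ~= -2.5275 or s = -1 + sqrt(21)/3 ~= 0.5275.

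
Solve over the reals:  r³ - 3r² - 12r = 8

Rearrange: r³ - 3r² - 12r - 8 = 0.
Possible rational roots are divisors of -8. Testing r = -1 gives 0, so (r + 1) is a factor.
Divide: r³ - 3r² - 12r - 8 = (r + 1)(r² - 4r - 8).
Apply the quadratic formula to r² - 4r - 8 = 0: r = (4 ± √48)/2, i.e. r ≈ 5.4641 or r ≈ -1.4641.

r = -1.4641 or r = -1 or r = 5.4641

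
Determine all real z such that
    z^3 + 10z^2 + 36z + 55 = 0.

z = -5

Possible rational roots are divisors of 55. Testing z = -5 gives 0, so (z + 5) is a factor.
Divide: z^3 + 10z^2 + 36z + 55 = (z + 5)(z^2 + 5z + 11).
The quadratic z^2 + 5z + 11 has discriminant -19 < 0, so no further real roots.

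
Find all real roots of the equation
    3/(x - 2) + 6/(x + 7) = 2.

Multiply both sides by (x - 2)(x + 7):
3(x + 7) + 6(x - 2) = 2(x - 2)(x + 7).
Expand and collect terms: 2x^2 + x - 37 = 0.
By the quadratic formula, x = (-1 +/- sqrt(297)) / 4, so x ~= 4.0584 or x ~= -4.5584.
Neither value makes a denominator zero (x != 2, x != -7), so both are valid.

x = -4.5584 or x = 4.0584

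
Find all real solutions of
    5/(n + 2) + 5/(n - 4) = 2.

n = -0.4051 or n = 7.4051

Multiply both sides by (n + 2)(n - 4):
5(n - 4) + 5(n + 2) = 2(n + 2)(n - 4).
Expand and collect terms: 2n² - 14n - 6 = 0.
By the quadratic formula, n = (14 ± √244) / 4, so n ≈ 7.4051 or n ≈ -0.4051.
Neither value makes a denominator zero (n ≠ -2, n ≠ 4), so both are valid.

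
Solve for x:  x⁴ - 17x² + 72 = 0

x = -3 or x = -2.8284 or x = 2.8284 or x = 3

Let u = x². The equation becomes u² - 17u + 72 = 0.
Factor: (u - 9)(u - 8) = 0, so u = 9 or u = 8.
x² = 9 gives x = ±3.
x² = 8 gives x = ±2·√(2) ≈ ±2.8284.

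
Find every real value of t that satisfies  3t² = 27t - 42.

t = 2 or t = 7

Bring every term to one side: 3t² - 27t + 42 = 0.
Factor: 3(t - 2)(t - 7) = 0.
So t = 2 or t = 7.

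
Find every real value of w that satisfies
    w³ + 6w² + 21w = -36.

Rearrange: w³ + 6w² + 21w + 36 = 0.
Possible rational roots are divisors of 36. Testing w = -3 gives 0, so (w + 3) is a factor.
Divide: w³ + 6w² + 21w + 36 = (w + 3)(w² + 3w + 12).
The quadratic w² + 3w + 12 has discriminant -39 < 0, so no further real roots.

w = -3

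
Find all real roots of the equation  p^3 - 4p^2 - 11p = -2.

p = -2 or p = 0.1716 or p = 5.8284

Rearrange: p^3 - 4p^2 - 11p + 2 = 0.
Possible rational roots are divisors of 2. Testing p = -2 gives 0, so (p + 2) is a factor.
Divide: p^3 - 4p^2 - 11p + 2 = (p + 2)(p^2 - 6p + 1).
Apply the quadratic formula to p^2 - 6p + 1 = 0: p = (6 +/- sqrt(32))/2, i.e. p ~= 5.8284 or p ~= 0.1716.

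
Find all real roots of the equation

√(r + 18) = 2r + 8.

r = -2

Square both sides: r + 18 = (2r + 8)².
Expand and rearrange: 4r² + 31r + 46 = 0.
Solving gives r = -2 or r = -5.75.
Check each candidate in the original equation:
  r = -2: √(16) = 4, while 2r + 8 = 4 — valid.
  r = -5.75: √(12.25) = 3.5, while 2r + 8 = -3.5 — extraneous.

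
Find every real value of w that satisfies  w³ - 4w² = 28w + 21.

Rearrange: w³ - 4w² - 28w - 21 = 0.
Possible rational roots are divisors of -21. Testing w = -3 gives 0, so (w + 3) is a factor.
Divide: w³ - 4w² - 28w - 21 = (w + 3)(w² - 7w - 7).
Apply the quadratic formula to w² - 7w - 7 = 0: w = (7 ± √77)/2, i.e. w ≈ 7.8875 or w ≈ -0.8875.

w = -3 or w = -0.8875 or w = 7.8875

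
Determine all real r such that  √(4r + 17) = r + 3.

Square both sides: 4r + 17 = (r + 3)².
Expand and rearrange: r² + 2r - 8 = 0.
Solving gives r = 2 or r = -4.
Check each candidate in the original equation:
  r = 2: √(25) = 5, while r + 3 = 5 — valid.
  r = -4: √(1) = 1, while r + 3 = -1 — extraneous.

r = 2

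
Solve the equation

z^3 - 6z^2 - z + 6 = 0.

Possible rational roots are divisors of 6. Testing z = -1 gives 0, so (z + 1) is a factor.
Divide: z^3 - 6z^2 - z + 6 = (z + 1)(z^2 - 7z + 6).
Factor the quadratic: z = 6 or z = 1.

z = -1 or z = 1 or z = 6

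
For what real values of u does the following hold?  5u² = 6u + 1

u = -0.1483 or u = 1.3483

Rearrange to standard form: 5u² - 6u - 1 = 0.
Discriminant: (-6)² − 4·5·(-1) = 56.
Quadratic formula: u = (6 ± √56) / 10.
So u = 3/5 + √(14)/5 ≈ 1.3483 or u = 3/5 - √(14)/5 ≈ -0.1483.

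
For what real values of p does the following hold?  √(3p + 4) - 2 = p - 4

p = 7

Isolate the radical: √(3p + 4) = p - 2.
Square both sides: 3p + 4 = (p - 2)².
Expand and rearrange: p² - 7p = 0.
Solving gives p = 7 or p = 0.
Check each candidate in the original equation:
  p = 7: √(25) = 5, while p - 2 = 5 — valid.
  p = 0: √(4) = 2, while p - 2 = -2 — extraneous.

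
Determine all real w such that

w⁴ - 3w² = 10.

w = -2.2361 or w = 2.2361

Let u = w². The equation becomes u² - 3u - 10 = 0.
Factor: (u - 5)(u + 2) = 0, so u = 5 or u = -2.
w² = 5 gives w = ±√(5) ≈ ±2.2361.
w² = -2 < 0 has no real solution.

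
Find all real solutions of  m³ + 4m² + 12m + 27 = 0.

m = -3

Possible rational roots are divisors of 27. Testing m = -3 gives 0, so (m + 3) is a factor.
Divide: m³ + 4m² + 12m + 27 = (m + 3)(m² + m + 9).
The quadratic m² + m + 9 has discriminant -35 < 0, so no further real roots.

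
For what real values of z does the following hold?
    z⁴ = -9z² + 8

Let u = z². The equation becomes u² + 9u - 8 = 0.
By the quadratic formula, u = -9/2 + √(113)/2 or u = -√(113)/2 - 9/2.
z² = -9/2 + √(113)/2 gives z = ±√(-9/2 + √(113)/2) ≈ ±0.9028.
z² = -√(113)/2 - 9/2 < 0 has no real solution.

z = -0.9028 or z = 0.9028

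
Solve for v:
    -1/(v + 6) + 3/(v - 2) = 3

v = -6.2975 or v = 2.9641

Multiply both sides by (v + 6)(v - 2):
-(v - 2) + 3(v + 6) = 3(v + 6)(v - 2).
Expand and collect terms: 3v^2 + 10v - 56 = 0.
By the quadratic formula, v = (-10 +/- sqrt(772)) / 6, so v ~= 2.9641 or v ~= -6.2975.
Neither value makes a denominator zero (v != -6, v != 2), so both are valid.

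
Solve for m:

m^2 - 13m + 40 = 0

Factor: (m - 5)(m - 8) = 0.
So m = 5 or m = 8.

m = 5 or m = 8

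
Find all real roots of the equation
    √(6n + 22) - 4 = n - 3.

n = 7

Isolate the radical: √(6n + 22) = n + 1.
Square both sides: 6n + 22 = (n + 1)².
Expand and rearrange: n² - 4n - 21 = 0.
Solving gives n = 7 or n = -3.
Check each candidate in the original equation:
  n = 7: √(64) = 8, while n + 1 = 8 — valid.
  n = -3: √(4) = 2, while n + 1 = -2 — extraneous.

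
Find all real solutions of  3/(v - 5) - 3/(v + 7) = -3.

v = -5.899 or v = 3.899

Multiply both sides by (v - 5)(v + 7):
3(v + 7) - 3(v - 5) = -3(v - 5)(v + 7).
Expand and collect terms: -3v² - 6v + 69 = 0.
By the quadratic formula, v = (6 ± √864) / -6, so v ≈ -5.899 or v ≈ 3.899.
Neither value makes a denominator zero (v ≠ 5, v ≠ -7), so both are valid.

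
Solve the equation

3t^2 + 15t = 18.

Bring every term to one side: 3t^2 + 15t - 18 = 0.
Factor: 3(t + 6)(t - 1) = 0.
So t = -6 or t = 1.

t = -6 or t = 1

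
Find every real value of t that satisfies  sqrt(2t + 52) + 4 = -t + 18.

Isolate the radical: sqrt(2t + 52) = -t + 14.
Square both sides: 2t + 52 = (-t + 14)^2.
Expand and rearrange: t^2 - 30t + 144 = 0.
Solving gives t = 24 or t = 6.
Check each candidate in the original equation:
  t = 24: sqrt(100) = 10, while -t + 14 = -10 — extraneous.
  t = 6: sqrt(64) = 8, while -t + 14 = 8 — valid.

t = 6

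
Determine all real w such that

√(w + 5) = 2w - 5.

Square both sides: w + 5 = (2w - 5)².
Expand and rearrange: 4w² - 21w + 20 = 0.
Solving gives w = 4 or w = 1.25.
Check each candidate in the original equation:
  w = 4: √(9) = 3, while 2w - 5 = 3 — valid.
  w = 1.25: √(6.25) = 2.5, while 2w - 5 = -2.5 — extraneous.

w = 4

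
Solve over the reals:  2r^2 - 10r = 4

Rearrange to standard form: 2r^2 - 10r - 4 = 0.
Discriminant: (-10)^2 - 4*2*(-4) = 132.
Quadratic formula: r = (10 +/- sqrt(132)) / 4.
So r = 5/2 + sqrt(33)/2 ~= 5.3723 or r = 5/2 - sqrt(33)/2 ~= -0.3723.

r = -0.3723 or r = 5.3723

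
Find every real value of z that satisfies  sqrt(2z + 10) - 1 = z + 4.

z = -5 or z = -3

Isolate the radical: sqrt(2z + 10) = z + 5.
Square both sides: 2z + 10 = (z + 5)^2.
Expand and rearrange: z^2 + 8z + 15 = 0.
Solving gives z = -3 or z = -5.
Check each candidate in the original equation:
  z = -3: sqrt(4) = 2, while z + 5 = 2 — valid.
  z = -5: sqrt(0) = 0, while z + 5 = 0 — valid.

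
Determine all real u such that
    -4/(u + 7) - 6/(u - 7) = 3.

Multiply both sides by (u + 7)(u - 7):
-4(u - 7) - 6(u + 7) = 3(u + 7)(u - 7).
Expand and collect terms: 3u² + 10u - 133 = 0.
By the quadratic formula, u = (-10 ± √1696) / 6, so u ≈ 5.1971 or u ≈ -8.5304.
Neither value makes a denominator zero (u ≠ -7, u ≠ 7), so both are valid.

u = -8.5304 or u = 5.1971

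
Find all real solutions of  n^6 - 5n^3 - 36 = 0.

Let u = n^3. The equation becomes u^2 - 5u - 36 = 0.
Factor: (u + 4)(u - 9) = 0, so u = -4 or u = 9.
n^3 = -4 gives n = -(4)^(1/3) ~= -1.5874.
n^3 = 9 gives n = (9)^(1/3) ~= 2.0801.

n = -1.5874 or n = 2.0801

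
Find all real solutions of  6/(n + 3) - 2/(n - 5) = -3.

Multiply both sides by (n + 3)(n - 5):
6(n - 5) - 2(n + 3) = -3(n + 3)(n - 5).
Expand and collect terms: -3n^2 + 2n + 81 = 0.
By the quadratic formula, n = (-2 +/- sqrt(976)) / -6, so n ~= -4.8735 or n ~= 5.5402.
Neither value makes a denominator zero (n != -3, n != 5), so both are valid.

n = -4.8735 or n = 5.5402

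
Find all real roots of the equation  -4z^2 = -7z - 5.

Rearrange to standard form: -4z^2 + 7z + 5 = 0.
Discriminant: (7)^2 - 4*(-4)*5 = 129.
Quadratic formula: z = (-7 +/- sqrt(129)) / (-8).
So z = 7/8 - sqrt(129)/8 ~= -0.5447 or z = 7/8 + sqrt(129)/8 ~= 2.2947.

z = -0.5447 or z = 2.2947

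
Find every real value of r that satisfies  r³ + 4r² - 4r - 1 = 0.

Possible rational roots are divisors of -1. Testing r = 1 gives 0, so (r - 1) is a factor.
Divide: r³ + 4r² - 4r - 1 = (r - 1)(r² + 5r + 1).
Apply the quadratic formula to r² + 5r + 1 = 0: r = (-5 ± √21)/2, i.e. r ≈ -0.2087 or r ≈ -4.7913.

r = -4.7913 or r = -0.2087 or r = 1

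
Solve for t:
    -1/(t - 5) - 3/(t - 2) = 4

t = 1.1972 or t = 4.8028

Multiply both sides by (t - 5)(t - 2):
-(t - 2) - 3(t - 5) = 4(t - 5)(t - 2).
Expand and collect terms: 4t^2 - 24t + 23 = 0.
By the quadratic formula, t = (24 +/- sqrt(208)) / 8, so t ~= 4.8028 or t ~= 1.1972.
Neither value makes a denominator zero (t != 5, t != 2), so both are valid.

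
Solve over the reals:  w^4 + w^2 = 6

w = -1.4142 or w = 1.4142

Let u = w^2. The equation becomes u^2 + u - 6 = 0.
Factor: (u + 3)(u - 2) = 0, so u = -3 or u = 2.
w^2 = -3 < 0 has no real solution.
w^2 = 2 gives w = +/-sqrt(2) ~= +/-1.4142.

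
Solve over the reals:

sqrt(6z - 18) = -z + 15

z = 9

Square both sides: 6z - 18 = (-z + 15)^2.
Expand and rearrange: z^2 - 36z + 243 = 0.
Solving gives z = 27 or z = 9.
Check each candidate in the original equation:
  z = 27: sqrt(144) = 12, while -z + 15 = -12 — extraneous.
  z = 9: sqrt(36) = 6, while -z + 15 = 6 — valid.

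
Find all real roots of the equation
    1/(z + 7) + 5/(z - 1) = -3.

Multiply both sides by (z + 7)(z - 1):
(z - 1) + 5(z + 7) = -3(z + 7)(z - 1).
Expand and collect terms: -3z² - 24z - 13 = 0.
By the quadratic formula, z = (24 ± √420) / -6, so z ≈ -7.4157 or z ≈ -0.5843.
Neither value makes a denominator zero (z ≠ -7, z ≠ 1), so both are valid.

z = -7.4157 or z = -0.5843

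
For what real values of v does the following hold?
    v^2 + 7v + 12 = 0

v = -4 or v = -3

Factor: (v + 4)(v + 3) = 0.
So v = -4 or v = -3.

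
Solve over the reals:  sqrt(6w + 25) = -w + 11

Square both sides: 6w + 25 = (-w + 11)^2.
Expand and rearrange: w^2 - 28w + 96 = 0.
Solving gives w = 24 or w = 4.
Check each candidate in the original equation:
  w = 24: sqrt(169) = 13, while -w + 11 = -13 — extraneous.
  w = 4: sqrt(49) = 7, while -w + 11 = 7 — valid.

w = 4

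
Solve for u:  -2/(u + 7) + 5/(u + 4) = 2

Multiply both sides by (u + 7)(u + 4):
-2(u + 4) + 5(u + 7) = 2(u + 7)(u + 4).
Expand and collect terms: 2u^2 + 19u + 29 = 0.
By the quadratic formula, u = (-19 +/- sqrt(129)) / 4, so u ~= -1.9105 or u ~= -7.5895.
Neither value makes a denominator zero (u != -7, u != -4), so both are valid.

u = -7.5895 or u = -1.9105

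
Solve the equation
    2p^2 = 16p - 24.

Bring every term to one side: 2p^2 - 16p + 24 = 0.
Factor: 2(p - 2)(p - 6) = 0.
So p = 2 or p = 6.

p = 2 or p = 6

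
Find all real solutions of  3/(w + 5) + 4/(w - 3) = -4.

w = -5.8456 or w = 2.0956

Multiply both sides by (w + 5)(w - 3):
3(w - 3) + 4(w + 5) = -4(w + 5)(w - 3).
Expand and collect terms: -4w^2 - 15w + 49 = 0.
By the quadratic formula, w = (15 +/- sqrt(1009)) / -8, so w ~= -5.8456 or w ~= 2.0956.
Neither value makes a denominator zero (w != -5, w != 3), so both are valid.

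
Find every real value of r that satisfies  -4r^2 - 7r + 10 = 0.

Discriminant: (-7)^2 - 4*(-4)*10 = 209.
Quadratic formula: r = (7 +/- sqrt(209)) / (-8).
So r = -sqrt(209)/8 - 7/8 ~= -2.6821 or r = -7/8 + sqrt(209)/8 ~= 0.9321.

r = -2.6821 or r = 0.9321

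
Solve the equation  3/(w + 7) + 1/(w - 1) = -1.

w = -10.2915 or w = 0.2915

Multiply both sides by (w + 7)(w - 1):
3(w - 1) + (w + 7) = -(w + 7)(w - 1).
Expand and collect terms: -w² - 10w + 3 = 0.
By the quadratic formula, w = (10 ± √112) / -2, so w ≈ -10.2915 or w ≈ 0.2915.
Neither value makes a denominator zero (w ≠ -7, w ≠ 1), so both are valid.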